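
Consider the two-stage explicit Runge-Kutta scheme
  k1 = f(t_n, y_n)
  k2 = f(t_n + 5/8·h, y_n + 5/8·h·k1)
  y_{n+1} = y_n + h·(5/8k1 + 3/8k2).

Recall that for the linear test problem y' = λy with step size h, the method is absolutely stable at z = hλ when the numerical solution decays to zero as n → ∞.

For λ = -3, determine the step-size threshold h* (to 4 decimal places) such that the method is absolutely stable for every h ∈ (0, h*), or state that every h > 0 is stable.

(-4.2667,0); λ=-3 ⇒ h* = (64/15)/3 = 1.4222.

On y'=λy, z=hλ:
  k1=λy_n ⇒ h·k1=z·y_n;  k2=λ(1+5/8z)y_n ⇒ h·k2=z(1+5/8z)y_n
  y_{n+1}/y_n = 1 + 5/8z + 3/8z(1+5/8z) = 1 + z + 15/64z²
  R(z) = 1 + z + 15/64z².

Find x<0 with |R(x)|<1.
x=-0.91: |R|=0.2841
R=1: x+15/64x²=0 ⇒ x=−64/15=-4.2667; min R=1−1/(4·15/64)=-0.0667>−1
Confirm numerically:
  x=-3.963: |R|=0.71795 <1
  x=-2.904: |R|=0.07254 <1
  x=-2.504: |R|=0.03446 <1
  x=-1.957: |R|=0.05938 <1
  x=-4.647: |R|=1.41424 >1
  x=-4.326: |R|=1.06016 >1
So |R|<1 on (-4.2667, 0).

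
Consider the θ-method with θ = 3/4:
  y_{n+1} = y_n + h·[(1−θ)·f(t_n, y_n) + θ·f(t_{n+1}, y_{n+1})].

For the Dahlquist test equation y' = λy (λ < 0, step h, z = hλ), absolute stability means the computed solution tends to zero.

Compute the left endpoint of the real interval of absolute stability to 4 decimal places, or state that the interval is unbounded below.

(−∞, 0) — no finite endpoint.

On y'=λy, z=hλ:
  y_{n+1} = y_n + z·[1/4·y_n + 3/4·y_{n+1}] ⇒ (1 − 3/4z)y_{n+1} = (1 + 1/4z)y_n
  so R(z) = (1 + 1/4z)/(1 − 3/4z).

Solve |R(x)|<1 on ℝ⁻.
x=-1.76: |R|=0.2414
x=-2: |R|=0.2000
x=-10: |R|=0.1765
x=-100: |R|=0.3158
θ=3/4≥1/2 ⇒ |1+1/4x|<|1−3/4x| ∀x<0 ⇒ stable on all of ℝ⁻.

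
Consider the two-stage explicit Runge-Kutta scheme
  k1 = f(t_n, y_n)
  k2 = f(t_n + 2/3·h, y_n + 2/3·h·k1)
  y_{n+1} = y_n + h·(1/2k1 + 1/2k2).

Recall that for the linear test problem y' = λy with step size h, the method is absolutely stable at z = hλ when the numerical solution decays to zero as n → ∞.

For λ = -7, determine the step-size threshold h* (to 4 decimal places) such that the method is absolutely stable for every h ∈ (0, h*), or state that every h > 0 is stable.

Test eqn y'=λy, z=hλ:
  k1=λy_n ⇒ h·k1=z·y_n;  k2=λ(1+2/3z)y_n ⇒ h·k2=z(1+2/3z)y_n
  y_{n+1}/y_n = 1 + 1/2z + 1/2z(1+2/3z) = 1 + z + 1/3z²
  ⇒ R(z) = 1 + z + 1/3z².

Need |R(x)|<1, x<0.
x=-1.32: |R|=0.2608
R=1: x+1/3x²=0 ⇒ x=−3=-3.0000; min R=1−1/(4·1/3)=0.2500>−1
Confirm numerically:
  x=-2.859: |R|=0.86563 <1
  x=-1.598: |R|=0.25320 <1
  x=-1.521: |R|=0.25015 <1
  x=-3.459: |R|=1.52923 >1
  x=-3.057: |R|=1.05808 >1
Interval (-3.0000, 0).

(-3.0000,0); λ=-7 ⇒ h* = (3)/7 = 0.4286.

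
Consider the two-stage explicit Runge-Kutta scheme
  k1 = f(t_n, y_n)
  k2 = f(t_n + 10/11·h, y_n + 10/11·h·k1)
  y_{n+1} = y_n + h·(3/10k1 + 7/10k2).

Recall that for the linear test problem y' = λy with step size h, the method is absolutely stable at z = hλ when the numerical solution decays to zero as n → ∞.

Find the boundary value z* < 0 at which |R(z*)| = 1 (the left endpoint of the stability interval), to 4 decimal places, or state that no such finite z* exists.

Test eqn y'=λy, z=hλ:
  k1=λy_n ⇒ h·k1=z·y_n;  k2=λ(1+10/11z)y_n ⇒ h·k2=z(1+10/11z)y_n
  y_{n+1}/y_n = 1 + 3/10z + 7/10z(1+10/11z) = 1 + z + 7/11z²
  Hence R(z) = 1 + z + 7/11z².

Solve |R(x)|<1 on ℝ⁻.
x=-1.1: |R|=0.6700
R=1: x+7/11x²=0 ⇒ x=−11/7=-1.5714; min R=1−1/(4·7/11)=0.6071>−1
Confirm numerically:
  x=-1.221: |R|=0.72772 <1
  x=-1.051: |R|=0.65193 <1
  x=-0.785: |R|=0.60714 <1
  x=-0.672: |R|=0.61537 <1
  x=-1.857: |R|=1.33747 >1
  x=-1.621: |R|=1.05114 >1
Stable set (-1.5714, 0).

left endpoint -1.5714.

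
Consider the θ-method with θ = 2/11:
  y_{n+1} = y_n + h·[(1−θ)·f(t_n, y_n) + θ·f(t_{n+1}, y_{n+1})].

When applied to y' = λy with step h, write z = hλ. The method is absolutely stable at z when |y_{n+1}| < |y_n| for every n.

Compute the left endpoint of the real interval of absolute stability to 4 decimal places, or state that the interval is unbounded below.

left endpoint -3.1429.

Test eqn y'=λy, z=hλ:
  y_{n+1} = y_n + z·[9/11·y_n + 2/11·y_{n+1}] ⇒ (1 − 2/11z)y_{n+1} = (1 + 9/11z)y_n
  Hence R(z) = (1 + 9/11z)/(1 − 2/11z).

Boundary: |R(x)|=1, x<0.
x=-1.29: |R|=0.0449
R=−1: 1+9/11x = −1+2/11x ⇒ -7/11x=2 ⇒ x=2/(-7/11)=-3.1429
Confirm numerically:
  x=-3.015: |R|=0.94745 <1
  x=-2.774: |R|=0.84397 <1
  x=-2.644: |R|=0.78561 <1
  x=-1.618: |R|=0.25021 <1
  x=-3.642: |R|=1.19110 >1
  x=-3.318: |R|=1.06952 >1
  x=-3.180: |R|=1.01498 >1
Interval (-3.1429, 0).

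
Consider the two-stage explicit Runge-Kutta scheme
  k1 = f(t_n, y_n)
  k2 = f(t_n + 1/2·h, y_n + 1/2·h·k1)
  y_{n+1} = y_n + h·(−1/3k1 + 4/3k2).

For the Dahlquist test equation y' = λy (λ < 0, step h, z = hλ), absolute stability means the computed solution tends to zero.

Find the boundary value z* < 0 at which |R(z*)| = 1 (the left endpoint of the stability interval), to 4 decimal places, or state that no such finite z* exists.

z* = -1.5000.

Test eqn y'=λy, z=hλ:
  k1=λy_n ⇒ h·k1=z·y_n;  k2=λ(1+1/2z)y_n ⇒ h·k2=z(1+1/2z)y_n
  y_{n+1}/y_n = 1 − 1/3z + 4/3z(1+1/2z) = 1 + z + 2/3z²
  Hence R(z) = 1 + z + 2/3z².

Find x<0 with |R(x)|<1.
x=-1.11: |R|=0.7114
R=1: x+2/3x²=0 ⇒ x=−3/2=-1.5000; min R=1−1/(4·2/3)=0.6250>−1
Confirm numerically:
  x=-1.335: |R|=0.85315 <1
  x=-0.989: |R|=0.66308 <1
  x=-0.778: |R|=0.62552 <1
  x=-0.603: |R|=0.63941 <1
  x=-1.894: |R|=1.49749 >1
  x=-1.554: |R|=1.05594 >1
So |R|<1 on (-1.5000, 0).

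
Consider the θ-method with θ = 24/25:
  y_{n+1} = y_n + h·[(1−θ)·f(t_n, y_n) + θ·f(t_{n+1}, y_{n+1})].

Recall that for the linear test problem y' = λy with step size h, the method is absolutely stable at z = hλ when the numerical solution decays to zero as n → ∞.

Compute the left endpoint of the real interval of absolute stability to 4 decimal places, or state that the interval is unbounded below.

With y'=λy (z=hλ):
  y_{n+1} = y_n + z·[1/25·y_n + 24/25·y_{n+1}] ⇒ (1 − 24/25z)y_{n+1} = (1 + 1/25z)y_n
  ⇒ R(z) = (1 + 1/25z)/(1 − 24/25z).

Boundary: |R(x)|=1, x<0.
x=-0.7: |R|=0.5813
x=-2: |R|=0.3151
x=-10: |R|=0.0566
x=-100: |R|=0.0309
θ=24/25≥1/2 ⇒ |1+1/25x|<|1−24/25x| ∀x<0 ⇒ stable on all of ℝ⁻.

unbounded; (−∞, 0).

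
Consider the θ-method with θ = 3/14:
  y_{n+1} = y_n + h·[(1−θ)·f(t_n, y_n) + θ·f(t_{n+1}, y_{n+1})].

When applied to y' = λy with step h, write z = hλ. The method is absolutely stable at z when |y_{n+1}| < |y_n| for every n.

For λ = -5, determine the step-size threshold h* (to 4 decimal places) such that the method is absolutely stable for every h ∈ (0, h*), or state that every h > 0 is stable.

Test eqn y'=λy, z=hλ:
  y_{n+1} = y_n + z·[11/14·y_n + 3/14·y_{n+1}] ⇒ (1 − 3/14z)y_{n+1} = (1 + 11/14z)y_n
  so R(z) = (1 + 11/14z)/(1 − 3/14z).

Solve |R(x)|<1 on ℝ⁻.
x=-1.19: |R|=0.0518
R=−1: 1+11/14x = −1+3/14x ⇒ -4/7x=2 ⇒ x=2/(-4/7)=-3.5000
Confirm numerically:
  x=-3.354: |R|=0.95146 <1
  x=-2.241: |R|=0.51397 <1
  x=-2.089: |R|=0.44304 <1
  x=-1.455: |R|=0.10918 <1
  x=-3.560: |R|=1.01945 >1
  x=-3.527: |R|=1.00879 >1
So |R|<1 on (-3.5000, 0).

(-3.5000,0); λ=-5 ⇒ h* = (7/2)/5 = 0.7000.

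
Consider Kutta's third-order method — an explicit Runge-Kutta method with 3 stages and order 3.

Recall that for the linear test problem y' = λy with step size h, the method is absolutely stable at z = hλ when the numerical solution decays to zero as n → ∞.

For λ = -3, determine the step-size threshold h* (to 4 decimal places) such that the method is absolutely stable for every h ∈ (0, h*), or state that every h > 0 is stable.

Test eqn y'=λy, z=hλ:
  order 3, 3-stage ⇒ R(z)=1+z+z^2/2+z^3/6
  (e.g. R(-1.44)=0.09914, |R|=0.09914)

Need |R(x)|<1, x<0.
x=-1.44: |R|=0.0991
|R(-1.74)|=0.1042 |R(-1.09)|=0.2882 |R(-0.83)|=0.4192
Bisect:
  x_lo=-3.0149 |R|=2.0375  x_hi=-0.2058 |R|=0.8140
  mid=-1.61035 |R|=0.00974 →hi
  mid=-2.31264 |R|=0.69994 →hi
  mid=-2.66378 |R|=1.26617 →lo
  mid=-2.48821 |R|=0.96011 →hi
  mid=-2.57600 |R|=1.10707 →lo
  mid=-2.53210 |R|=1.03212 →lo
  mid=-2.51016 |R|=0.99575 →hi
  mid=-2.52113 |R|=1.01384 →lo
  mid=-2.51564 |R|=1.00477 →lo
  ...
  [-2.51290,-2.51273] ⇒ x*=-2.5127
So |R|<1 on (-2.5127, 0).

(-2.5127,0); λ=-3 ⇒ h* = 0.8376.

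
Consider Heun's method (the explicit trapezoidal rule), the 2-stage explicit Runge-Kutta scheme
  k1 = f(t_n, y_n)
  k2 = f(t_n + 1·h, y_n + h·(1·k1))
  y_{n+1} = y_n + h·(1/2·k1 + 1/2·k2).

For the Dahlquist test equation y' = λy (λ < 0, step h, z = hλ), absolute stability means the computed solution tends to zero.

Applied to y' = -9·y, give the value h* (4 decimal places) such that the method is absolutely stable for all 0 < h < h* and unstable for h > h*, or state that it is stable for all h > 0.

(-2.0000,0); λ=-9 ⇒ h* = 0.2222.

Test eqn y'=λy, z=hλ:
  order 2, 2-stage ⇒ R(z)=1+z+z^2/2
  (e.g. R(-1.51)=0.63005, |R|=0.63005)

Boundary: |R(x)|=1, x<0.
x=-1.51: |R|=0.6300
|R(-1.79)|=0.8121 |R(-1.63)|=0.6985 |R(-1.09)|=0.5040
Bisect:
  x_lo=-2.5185 |R|=1.6529  x_hi=-0.3016 |R|=0.7439
  mid=-1.41002 |R|=0.58406 →hi
  mid=-1.96424 |R|=0.96488 →hi
  mid=-2.24135 |R|=1.27047 →lo
  mid=-2.10279 |R|=1.10808 →lo
  mid=-2.03352 |R|=1.03408 →lo
  mid=-1.99888 |R|=0.99888 →hi
  mid=-2.01620 |R|=1.01633 →lo
  mid=-2.00754 |R|=1.00757 →lo
  mid=-2.00321 |R|=1.00321 →lo
  ...
  [-2.00010,-1.99996] ⇒ x*=-2.0000
Interval (-2.0000, 0).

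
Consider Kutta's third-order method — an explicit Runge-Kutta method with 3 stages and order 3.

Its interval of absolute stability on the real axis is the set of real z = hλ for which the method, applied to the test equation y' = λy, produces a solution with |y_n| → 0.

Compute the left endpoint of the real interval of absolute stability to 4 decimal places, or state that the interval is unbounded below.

left endpoint -2.5127.

On y'=λy, z=hλ:
  order 3, 3-stage ⇒ R(z)=1+z+z^2/2+z^3/6
  (e.g. R(-1.67)=-0.05179, |R|=0.05179)

Boundary: |R(x)|=1, x<0.
x=-1.67: |R|=0.0518
|R(-2.81)|=1.5600 |R(-2.16)|=0.5068 |R(-2.06)|=0.3952
Bisect:
  x_lo=-3.3512 |R|=3.0085  x_hi=-0.1350 |R|=0.8737
  mid=-1.74311 |R|=0.10661 →hi
  mid=-2.54714 |R|=1.05745 →lo
  mid=-2.14512 |R|=0.48950 →hi
  mid=-2.34613 |R|=0.74628 →hi
  mid=-2.44663 |R|=0.89456 →hi
  mid=-2.49689 |R|=0.97411 →hi
  mid=-2.52201 |R|=1.01530 →lo
  mid=-2.50945 |R|=0.99459 →hi
  mid=-2.51573 |R|=1.00492 →lo
  mid=-2.51259 |R|=0.99975 →hi
  ...
  [-2.51279,-2.51259] ⇒ x*=-2.5127
Stable set (-2.5127, 0).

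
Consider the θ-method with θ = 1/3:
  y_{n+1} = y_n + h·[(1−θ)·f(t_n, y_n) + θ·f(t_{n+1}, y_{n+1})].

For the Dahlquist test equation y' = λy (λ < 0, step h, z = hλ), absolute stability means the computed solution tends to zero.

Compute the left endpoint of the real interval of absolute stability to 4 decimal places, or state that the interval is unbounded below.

z* = -6.0000.

With y'=λy (z=hλ):
  y_{n+1} = y_n + z·[2/3·y_n + 1/3·y_{n+1}] ⇒ (1 − 1/3z)y_{n+1} = (1 + 2/3z)y_n
  R(z) = (1 + 2/3z)/(1 − 1/3z).

Solve |R(x)|<1 on ℝ⁻.
x=-1.71: |R|=0.0892
R=−1: 1+2/3x = −1+1/3x ⇒ -1/3x=2 ⇒ x=2/(-1/3)=-6.0000
Confirm numerically:
  x=-5.803: |R|=0.97762 <1
  x=-4.872: |R|=0.85671 <1
  x=-3.980: |R|=0.71060 <1
  x=-6.406: |R|=1.04316 >1
  x=-6.384: |R|=1.04092 >1
  x=-6.047: |R|=1.00520 >1
Interval (-6.0000, 0).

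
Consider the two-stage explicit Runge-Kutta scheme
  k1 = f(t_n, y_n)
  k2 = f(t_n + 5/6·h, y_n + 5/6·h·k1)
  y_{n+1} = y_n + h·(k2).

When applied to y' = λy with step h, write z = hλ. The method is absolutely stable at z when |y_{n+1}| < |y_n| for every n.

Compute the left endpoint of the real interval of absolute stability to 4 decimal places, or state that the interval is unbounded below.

On y'=λy, z=hλ:
  k1=λy_n ⇒ h·k1=z·y_n;  k2=λ(1+5/6z)y_n ⇒ h·k2=z(1+5/6z)y_n
  y_{n+1}/y_n = 1 + z(1+5/6z) = 1 + z + 5/6z²
  Hence R(z) = 1 + z + 5/6z².

Find x<0 with |R(x)|<1.
x=-0.87: |R|=0.7608
R=1: x+5/6x²=0 ⇒ x=−6/5=-1.2000; min R=1−1/(4·5/6)=0.7000>−1
Confirm numerically:
  x=-1.003: |R|=0.83534 <1
  x=-0.897: |R|=0.77351 <1
  x=-0.583: |R|=0.70024 <1
  x=-1.581: |R|=1.50197 >1
  x=-1.225: |R|=1.02552 >1
  x=-1.223: |R|=1.02344 >1
Stable set (-1.2000, 0).

z* = -1.2000.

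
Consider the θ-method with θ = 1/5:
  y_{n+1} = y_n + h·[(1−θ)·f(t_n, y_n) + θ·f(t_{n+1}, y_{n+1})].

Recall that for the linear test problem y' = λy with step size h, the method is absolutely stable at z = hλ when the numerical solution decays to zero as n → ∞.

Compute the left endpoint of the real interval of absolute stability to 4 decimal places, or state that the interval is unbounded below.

On y'=λy, z=hλ:
  y_{n+1} = y_n + z·[4/5·y_n + 1/5·y_{n+1}] ⇒ (1 − 1/5z)y_{n+1} = (1 + 4/5z)y_n
  Hence R(z) = (1 + 4/5z)/(1 − 1/5z).

Boundary: |R(x)|=1, x<0.
x=-1.06: |R|=0.1254
R=−1: 1+4/5x = −1+1/5x ⇒ -3/5x=2 ⇒ x=2/(-3/5)=-3.3333
Confirm numerically:
  x=-3.282: |R|=0.98141 <1
  x=-1.753: |R|=0.29794 <1
  x=-1.666: |R|=0.24962 <1
  x=-3.591: |R|=1.08998 >1
  x=-3.523: |R|=1.06676 >1
Interval (-3.3333, 0).

left endpoint -3.3333.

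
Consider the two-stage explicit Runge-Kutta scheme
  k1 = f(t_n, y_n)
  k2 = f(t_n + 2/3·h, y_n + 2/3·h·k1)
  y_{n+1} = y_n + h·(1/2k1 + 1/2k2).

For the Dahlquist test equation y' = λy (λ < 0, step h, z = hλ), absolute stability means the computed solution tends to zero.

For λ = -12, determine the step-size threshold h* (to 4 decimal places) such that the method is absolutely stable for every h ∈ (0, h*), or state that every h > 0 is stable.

On y'=λy, z=hλ:
  k1=λy_n ⇒ h·k1=z·y_n;  k2=λ(1+2/3z)y_n ⇒ h·k2=z(1+2/3z)y_n
  y_{n+1}/y_n = 1 + 1/2z + 1/2z(1+2/3z) = 1 + z + 1/3z²
  R(z) = 1 + z + 1/3z².

Find x<0 with |R(x)|<1.
x=-1.27: |R|=0.2676
R=1: x+1/3x²=0 ⇒ x=−3=-3.0000; min R=1−1/(4·1/3)=0.2500>−1
Confirm numerically:
  x=-2.833: |R|=0.84230 <1
  x=-2.590: |R|=0.64603 <1
  x=-2.406: |R|=0.52361 <1
  x=-2.092: |R|=0.36682 <1
  x=-3.194: |R|=1.20655 >1
  x=-3.169: |R|=1.17852 >1
Interval (-3.0000, 0).

(-3.0000,0); λ=-12 ⇒ h* = (3)/12 = 0.2500.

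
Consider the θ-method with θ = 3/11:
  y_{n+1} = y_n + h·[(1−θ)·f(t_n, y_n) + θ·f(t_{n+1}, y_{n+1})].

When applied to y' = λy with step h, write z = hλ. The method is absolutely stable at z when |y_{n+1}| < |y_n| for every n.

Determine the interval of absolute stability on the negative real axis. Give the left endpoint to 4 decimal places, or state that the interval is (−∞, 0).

Test eqn y'=λy, z=hλ:
  y_{n+1} = y_n + z·[8/11·y_n + 3/11·y_{n+1}] ⇒ (1 − 3/11z)y_{n+1} = (1 + 8/11z)y_n
  so R(z) = (1 + 8/11z)/(1 − 3/11z).

Find x<0 with |R(x)|<1.
x=-0.98: |R|=0.2267
R=−1: 1+8/11x = −1+3/11x ⇒ -5/11x=2 ⇒ x=2/(-5/11)=-4.4000
Confirm numerically:
  x=-3.407: |R|=0.76603 <1
  x=-3.331: |R|=0.74539 <1
  x=-2.589: |R|=0.51750 <1
  x=-2.093: |R|=0.33243 <1
  x=-4.928: |R|=1.10239 >1
  x=-4.526: |R|=1.02563 >1
  x=-4.507: |R|=1.02182 >1
Stable set (-4.4000, 0).

z∈(-4.4000,0).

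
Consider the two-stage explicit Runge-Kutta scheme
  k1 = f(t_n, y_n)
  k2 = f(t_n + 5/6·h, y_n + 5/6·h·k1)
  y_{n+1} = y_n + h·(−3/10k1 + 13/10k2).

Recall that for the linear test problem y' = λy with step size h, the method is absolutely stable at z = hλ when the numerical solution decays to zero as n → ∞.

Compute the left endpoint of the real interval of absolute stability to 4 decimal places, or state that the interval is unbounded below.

z* = -0.9231.

Test eqn y'=λy, z=hλ:
  k1=λy_n ⇒ h·k1=z·y_n;  k2=λ(1+5/6z)y_n ⇒ h·k2=z(1+5/6z)y_n
  y_{n+1}/y_n = 1 − 3/10z + 13/10z(1+5/6z) = 1 + z + 13/12z²
  so R(z) = 1 + z + 13/12z².

Solve |R(x)|<1 on ℝ⁻.
x=-0.53: |R|=0.7743
R=1: x+13/12x²=0 ⇒ x=−12/13=-0.9231; min R=1−1/(4·13/12)=0.7692>−1
Confirm numerically:
  x=-0.773: |R|=0.87432 <1
  x=-0.644: |R|=0.80530 <1
  x=-0.592: |R|=0.78767 <1
  x=-0.555: |R|=0.77869 <1
  x=-1.357: |R|=1.63790 >1
  x=-1.155: |R|=1.29019 >1
  x=-1.089: |R|=1.19575 >1
Stable set (-0.9231, 0).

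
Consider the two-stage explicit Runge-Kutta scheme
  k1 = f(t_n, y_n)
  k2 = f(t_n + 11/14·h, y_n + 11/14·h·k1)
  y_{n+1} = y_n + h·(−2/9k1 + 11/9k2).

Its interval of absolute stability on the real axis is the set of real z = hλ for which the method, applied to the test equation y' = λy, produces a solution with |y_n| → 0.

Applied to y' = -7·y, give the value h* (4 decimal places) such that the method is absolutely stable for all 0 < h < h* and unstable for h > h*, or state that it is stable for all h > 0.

(-1.0413,0); λ=-7 ⇒ h* = (126/121)/7 = 0.1488.

Set f=λy, z=hλ:
  k1=λy_n ⇒ h·k1=z·y_n;  k2=λ(1+11/14z)y_n ⇒ h·k2=z(1+11/14z)y_n
  y_{n+1}/y_n = 1 − 2/9z + 11/9z(1+11/14z) = 1 + z + 121/126z²
  ⇒ R(z) = 1 + z + 121/126z².

Need |R(x)|<1, x<0.
x=-1.59: |R|=1.8378
R=1: x+121/126x²=0 ⇒ x=−126/121=-1.0413; min R=1−1/(4·121/126)=0.7397>−1
Confirm numerically:
  x=-0.817: |R|=0.82400 <1
  x=-0.811: |R|=0.82062 <1
  x=-0.517: |R|=0.73968 <1
  x=-0.515: |R|=0.73970 <1
  x=-1.568: |R|=1.79306 >1
  x=-1.347: |R|=1.39541 >1
  x=-1.299: |R|=1.32144 >1
Stable set (-1.0413, 0).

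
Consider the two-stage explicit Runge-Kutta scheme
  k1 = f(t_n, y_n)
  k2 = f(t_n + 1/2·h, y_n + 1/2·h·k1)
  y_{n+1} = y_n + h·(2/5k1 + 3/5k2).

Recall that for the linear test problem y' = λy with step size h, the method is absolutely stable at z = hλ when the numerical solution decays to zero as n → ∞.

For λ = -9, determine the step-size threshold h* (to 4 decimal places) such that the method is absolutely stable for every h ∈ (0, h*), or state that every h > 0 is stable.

On y'=λy, z=hλ:
  k1=λy_n ⇒ h·k1=z·y_n;  k2=λ(1+1/2z)y_n ⇒ h·k2=z(1+1/2z)y_n
  y_{n+1}/y_n = 1 + 2/5z + 3/5z(1+1/2z) = 1 + z + 3/10z²
  R(z) = 1 + z + 3/10z².

Solve |R(x)|<1 on ℝ⁻.
x=-1.46: |R|=0.1795
R=1: x+3/10x²=0 ⇒ x=−10/3=-3.3333; min R=1−1/(4·3/10)=0.1667>−1
Confirm numerically:
  x=-3.246: |R|=0.91495 <1
  x=-3.099: |R|=0.78214 <1
  x=-2.465: |R|=0.35787 <1
  x=-1.965: |R|=0.19337 <1
  x=-3.912: |R|=1.67912 >1
  x=-3.441: |R|=1.11114 >1
Stable set (-3.3333, 0).

(-3.3333,0); λ=-9 ⇒ h* = (10/3)/9 = 0.3704.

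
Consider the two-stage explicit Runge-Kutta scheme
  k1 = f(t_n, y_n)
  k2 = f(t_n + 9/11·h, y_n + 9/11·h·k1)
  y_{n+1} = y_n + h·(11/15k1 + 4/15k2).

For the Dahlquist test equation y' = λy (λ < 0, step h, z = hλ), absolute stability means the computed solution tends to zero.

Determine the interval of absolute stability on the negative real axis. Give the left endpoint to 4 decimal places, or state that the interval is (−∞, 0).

(-4.5833, 0).

With y'=λy (z=hλ):
  k1=λy_n ⇒ h·k1=z·y_n;  k2=λ(1+9/11z)y_n ⇒ h·k2=z(1+9/11z)y_n
  y_{n+1}/y_n = 1 + 11/15z + 4/15z(1+9/11z) = 1 + z + 12/55z²
  Hence R(z) = 1 + z + 12/55z².

Need |R(x)|<1, x<0.
x=-1.21: |R|=0.1094
R=1: x+12/55x²=0 ⇒ x=−55/12=-4.5833; min R=1−1/(4·12/55)=-0.1458>−1
Confirm numerically:
  x=-3.771: |R|=0.33164 <1
  x=-3.475: |R|=0.15968 <1
  x=-2.698: |R|=0.10981 <1
  x=-4.789: |R|=1.21490 >1
  x=-4.614: |R|=1.03087 >1
Stable set (-4.5833, 0).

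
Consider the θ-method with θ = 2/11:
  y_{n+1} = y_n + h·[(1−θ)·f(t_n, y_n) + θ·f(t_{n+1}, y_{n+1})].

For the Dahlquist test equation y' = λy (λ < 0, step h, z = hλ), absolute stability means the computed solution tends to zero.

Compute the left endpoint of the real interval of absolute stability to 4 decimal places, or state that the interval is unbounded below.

left endpoint -3.1429.

With y'=λy (z=hλ):
  y_{n+1} = y_n + z·[9/11·y_n + 2/11·y_{n+1}] ⇒ (1 − 2/11z)y_{n+1} = (1 + 9/11z)y_n
  Hence R(z) = (1 + 9/11z)/(1 − 2/11z).

Need |R(x)|<1, x<0.
x=-1.41: |R|=0.1223
R=−1: 1+9/11x = −1+2/11x ⇒ -7/11x=2 ⇒ x=2/(-7/11)=-3.1429
Confirm numerically:
  x=-2.407: |R|=0.67428 <1
  x=-2.300: |R|=0.62179 <1
  x=-1.453: |R|=0.14936 <1
  x=-1.270: |R|=0.03176 <1
  x=-3.477: |R|=1.13028 >1
  x=-3.262: |R|=1.04759 >1
  x=-3.233: |R|=1.03613 >1
Stable set (-3.1429, 0).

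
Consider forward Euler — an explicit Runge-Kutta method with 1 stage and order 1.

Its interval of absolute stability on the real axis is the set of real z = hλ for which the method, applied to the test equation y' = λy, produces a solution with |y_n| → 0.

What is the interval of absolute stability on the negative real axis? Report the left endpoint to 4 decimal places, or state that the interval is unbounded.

z∈(-2.0000,0).

Test eqn y'=λy, z=hλ:
  order 1, 1-stage ⇒ R(z)=1+z
  (e.g. R(-0.55)=0.45000, |R|=0.45000)

Need |R(x)|<1, x<0.
x=-0.55: |R|=0.4500
|R(-1.53)|=0.5300 |R(-1.49)|=0.4900 |R(-0.9)|=0.1000
Bisect:
  x_lo=-2.5027 |R|=1.5027  x_hi=-0.1546 |R|=0.8454
  mid=-1.32868 |R|=0.32868 →hi
  mid=-1.91569 |R|=0.91569 →hi
  mid=-2.20920 |R|=1.20920 →lo
  mid=-2.06245 |R|=1.06245 →lo
  mid=-1.98907 |R|=0.98907 →hi
  mid=-2.02576 |R|=1.02576 →lo
  mid=-2.00741 |R|=1.00741 →lo
  ...
  [-2.00010,-1.99996] ⇒ x*=-2.0000
Stable set (-2.0000, 0).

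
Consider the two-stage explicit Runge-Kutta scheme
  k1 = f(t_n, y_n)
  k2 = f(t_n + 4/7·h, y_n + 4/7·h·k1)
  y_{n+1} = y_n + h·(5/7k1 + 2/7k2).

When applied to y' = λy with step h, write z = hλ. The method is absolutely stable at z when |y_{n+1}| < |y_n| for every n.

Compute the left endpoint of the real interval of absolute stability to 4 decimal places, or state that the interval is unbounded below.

left endpoint -6.1250.

Test eqn y'=λy, z=hλ:
  k1=λy_n ⇒ h·k1=z·y_n;  k2=λ(1+4/7z)y_n ⇒ h·k2=z(1+4/7z)y_n
  y_{n+1}/y_n = 1 + 5/7z + 2/7z(1+4/7z) = 1 + z + 8/49z²
  ⇒ R(z) = 1 + z + 8/49z².

Need |R(x)|<1, x<0.
x=-1.43: |R|=0.0961
R=1: x+8/49x²=0 ⇒ x=−49/8=-6.1250; min R=1−1/(4·8/49)=-0.5312>−1
Confirm numerically:
  x=-5.690: |R|=0.59589 <1
  x=-4.264: |R|=0.29556 <1
  x=-3.891: |R|=0.41918 <1
  x=-2.609: |R|=0.49767 <1
  x=-6.639: |R|=1.55713 >1
  x=-6.511: |R|=1.41033 >1
  x=-6.384: |R|=1.26995 >1
Stable set (-6.1250, 0).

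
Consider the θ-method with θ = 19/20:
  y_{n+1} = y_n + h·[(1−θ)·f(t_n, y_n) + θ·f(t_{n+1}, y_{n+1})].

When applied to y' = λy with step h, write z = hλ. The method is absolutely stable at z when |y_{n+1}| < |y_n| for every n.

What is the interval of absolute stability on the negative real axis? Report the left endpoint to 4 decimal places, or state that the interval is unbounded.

interval (−∞, 0).

With y'=λy (z=hλ):
  y_{n+1} = y_n + z·[1/20·y_n + 19/20·y_{n+1}] ⇒ (1 − 19/20z)y_{n+1} = (1 + 1/20z)y_n
  Hence R(z) = (1 + 1/20z)/(1 − 19/20z).

Solve |R(x)|<1 on ℝ⁻.
x=-0.37: |R|=0.7262
x=-2: |R|=0.3103
x=-10: |R|=0.0476
x=-100: |R|=0.0417
θ=19/20≥1/2 ⇒ |1+1/20x|<|1−19/20x| ∀x<0 ⇒ unbounded interval.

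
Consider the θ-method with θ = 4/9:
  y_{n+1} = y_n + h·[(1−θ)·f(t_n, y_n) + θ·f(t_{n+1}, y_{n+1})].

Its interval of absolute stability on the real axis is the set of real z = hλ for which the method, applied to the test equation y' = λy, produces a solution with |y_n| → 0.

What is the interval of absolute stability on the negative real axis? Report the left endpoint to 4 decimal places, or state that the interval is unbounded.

With y'=λy (z=hλ):
  y_{n+1} = y_n + z·[5/9·y_n + 4/9·y_{n+1}] ⇒ (1 − 4/9z)y_{n+1} = (1 + 5/9z)y_n
  so R(z) = (1 + 5/9z)/(1 − 4/9z).

Need |R(x)|<1, x<0.
x=-0.7: |R|=0.4661
R=−1: 1+5/9x = −1+4/9x ⇒ -1/9x=2 ⇒ x=2/(-1/9)=-18.0000
Confirm numerically:
  x=-9.166: |R|=0.80654 <1
  x=-8.674: |R|=0.78657 <1
  x=-8.376: |R|=0.77357 <1
  x=-7.579: |R|=0.73494 <1
  x=-18.418: |R|=1.00506 >1
  x=-18.333: |R|=1.00404 >1
So |R|<1 on (-18.0000, 0).

(-18.0000, 0).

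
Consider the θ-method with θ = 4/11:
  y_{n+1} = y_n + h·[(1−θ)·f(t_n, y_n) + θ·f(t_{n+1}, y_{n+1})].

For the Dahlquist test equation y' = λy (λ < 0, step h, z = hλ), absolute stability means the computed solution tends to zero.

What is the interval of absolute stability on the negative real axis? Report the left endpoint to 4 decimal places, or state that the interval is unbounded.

Set f=λy, z=hλ:
  y_{n+1} = y_n + z·[7/11·y_n + 4/11·y_{n+1}] ⇒ (1 − 4/11z)y_{n+1} = (1 + 7/11z)y_n
  ⇒ R(z) = (1 + 7/11z)/(1 − 4/11z).

Find x<0 with |R(x)|<1.
x=-0.56: |R|=0.5347
R=−1: 1+7/11x = −1+4/11x ⇒ -3/11x=2 ⇒ x=2/(-3/11)=-7.3333
Confirm numerically:
  x=-7.304: |R|=0.99781 <1
  x=-5.465: |R|=0.82943 <1
  x=-3.434: |R|=0.52709 <1
  x=-7.808: |R|=1.03372 >1
  x=-7.506: |R|=1.01263 >1
  x=-7.461: |R|=1.00938 >1
So |R|<1 on (-7.3333, 0).

(-7.3333, 0).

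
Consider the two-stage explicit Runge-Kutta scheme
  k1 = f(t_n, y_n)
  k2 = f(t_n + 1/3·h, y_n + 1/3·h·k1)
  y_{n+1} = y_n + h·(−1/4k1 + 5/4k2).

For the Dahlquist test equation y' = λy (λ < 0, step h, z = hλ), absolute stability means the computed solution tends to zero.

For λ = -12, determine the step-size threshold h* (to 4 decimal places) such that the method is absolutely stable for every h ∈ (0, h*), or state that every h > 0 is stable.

With y'=λy (z=hλ):
  k1=λy_n ⇒ h·k1=z·y_n;  k2=λ(1+1/3z)y_n ⇒ h·k2=z(1+1/3z)y_n
  y_{n+1}/y_n = 1 − 1/4z + 5/4z(1+1/3z) = 1 + z + 5/12z²
  so R(z) = 1 + z + 5/12z².

Boundary: |R(x)|=1, x<0.
x=-1.72: |R|=0.5127
R=1: x+5/12x²=0 ⇒ x=−12/5=-2.4000; min R=1−1/(4·5/12)=0.4000>−1
Confirm numerically:
  x=-2.182: |R|=0.80180 <1
  x=-2.043: |R|=0.69610 <1
  x=-1.833: |R|=0.56695 <1
  x=-2.839: |R|=1.51930 >1
  x=-2.503: |R|=1.10742 >1
  x=-2.451: |R|=1.05208 >1
Stable set (-2.4000, 0).

(-2.4000,0); λ=-12 ⇒ h* = (12/5)/12 = 0.2000.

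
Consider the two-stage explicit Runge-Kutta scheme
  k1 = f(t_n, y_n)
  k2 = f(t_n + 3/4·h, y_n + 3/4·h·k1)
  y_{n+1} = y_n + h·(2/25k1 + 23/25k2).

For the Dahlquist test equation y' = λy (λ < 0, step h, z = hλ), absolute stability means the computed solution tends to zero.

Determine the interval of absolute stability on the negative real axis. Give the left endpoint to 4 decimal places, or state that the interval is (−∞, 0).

On y'=λy, z=hλ:
  k1=λy_n ⇒ h·k1=z·y_n;  k2=λ(1+3/4z)y_n ⇒ h·k2=z(1+3/4z)y_n
  y_{n+1}/y_n = 1 + 2/25z + 23/25z(1+3/4z) = 1 + z + 69/100z²
  R(z) = 1 + z + 69/100z².

Need |R(x)|<1, x<0.
x=-1.39: |R|=0.9431
R=1: x+69/100x²=0 ⇒ x=−100/69=-1.4493; min R=1−1/(4·69/100)=0.6377>−1
Confirm numerically:
  x=-1.102: |R|=0.73594 <1
  x=-0.779: |R|=0.63972 <1
  x=-0.771: |R|=0.63916 <1
  x=-0.765: |R|=0.63881 <1
  x=-1.688: |R|=1.27805 >1
  x=-1.658: |R|=1.23879 >1
So |R|<1 on (-1.4493, 0).

z∈(-1.4493,0).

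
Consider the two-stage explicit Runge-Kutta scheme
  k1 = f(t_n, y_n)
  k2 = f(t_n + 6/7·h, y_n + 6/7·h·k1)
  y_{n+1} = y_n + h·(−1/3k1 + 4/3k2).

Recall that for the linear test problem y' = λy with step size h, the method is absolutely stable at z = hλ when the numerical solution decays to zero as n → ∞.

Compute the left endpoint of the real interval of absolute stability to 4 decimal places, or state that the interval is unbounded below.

Set f=λy, z=hλ:
  k1=λy_n ⇒ h·k1=z·y_n;  k2=λ(1+6/7z)y_n ⇒ h·k2=z(1+6/7z)y_n
  y_{n+1}/y_n = 1 − 1/3z + 4/3z(1+6/7z) = 1 + z + 8/7z²
  ⇒ R(z) = 1 + z + 8/7z².

Solve |R(x)|<1 on ℝ⁻.
x=-0.49: |R|=0.7844
R=1: x+8/7x²=0 ⇒ x=−7/8=-0.8750; min R=1−1/(4·8/7)=0.7812>−1
Confirm numerically:
  x=-0.600: |R|=0.81143 <1
  x=-0.475: |R|=0.78286 <1
  x=-0.352: |R|=0.78960 <1
  x=-1.043: |R|=1.20026 >1
  x=-0.935: |R|=1.06411 >1
So |R|<1 on (-0.8750, 0).

z* = -0.8750.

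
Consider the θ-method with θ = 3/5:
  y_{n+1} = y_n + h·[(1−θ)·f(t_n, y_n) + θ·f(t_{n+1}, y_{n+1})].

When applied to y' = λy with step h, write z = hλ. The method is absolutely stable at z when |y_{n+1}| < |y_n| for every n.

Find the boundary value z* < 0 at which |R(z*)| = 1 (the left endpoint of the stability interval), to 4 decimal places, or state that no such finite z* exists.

unbounded; (−∞, 0).

Set f=λy, z=hλ:
  y_{n+1} = y_n + z·[2/5·y_n + 3/5·y_{n+1}] ⇒ (1 − 3/5z)y_{n+1} = (1 + 2/5z)y_n
  ⇒ R(z) = (1 + 2/5z)/(1 − 3/5z).

Find x<0 with |R(x)|<1.
x=-1.19: |R|=0.3057
x=-2: |R|=0.0909
x=-10: |R|=0.4286
x=-100: |R|=0.6393
θ=3/5≥1/2 ⇒ |1+2/5x|<|1−3/5x| ∀x<0 ⇒ interval (−∞,0).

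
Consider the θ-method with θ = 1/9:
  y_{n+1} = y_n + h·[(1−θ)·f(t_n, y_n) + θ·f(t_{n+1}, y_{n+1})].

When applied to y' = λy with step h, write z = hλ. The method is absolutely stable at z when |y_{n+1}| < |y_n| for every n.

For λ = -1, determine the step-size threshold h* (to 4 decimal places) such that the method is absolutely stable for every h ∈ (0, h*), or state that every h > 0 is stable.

(-2.5714,0); λ=-1 ⇒ h* = (18/7)/1 = 2.5714.

Test eqn y'=λy, z=hλ:
  y_{n+1} = y_n + z·[8/9·y_n + 1/9·y_{n+1}] ⇒ (1 − 1/9z)y_{n+1} = (1 + 8/9z)y_n
  ⇒ R(z) = (1 + 8/9z)/(1 − 1/9z).

Boundary: |R(x)|=1, x<0.
x=-1.6: |R|=0.3585
R=−1: 1+8/9x = −1+1/9x ⇒ -7/9x=2 ⇒ x=2/(-7/9)=-2.5714
Confirm numerically:
  x=-2.217: |R|=0.77882 <1
  x=-1.895: |R|=0.56540 <1
  x=-1.584: |R|=0.34694 <1
  x=-1.068: |R|=0.04529 <1
  x=-3.076: |R|=1.29248 >1
  x=-2.934: |R|=1.21267 >1
  x=-2.595: |R|=1.01423 >1
Interval (-2.5714, 0).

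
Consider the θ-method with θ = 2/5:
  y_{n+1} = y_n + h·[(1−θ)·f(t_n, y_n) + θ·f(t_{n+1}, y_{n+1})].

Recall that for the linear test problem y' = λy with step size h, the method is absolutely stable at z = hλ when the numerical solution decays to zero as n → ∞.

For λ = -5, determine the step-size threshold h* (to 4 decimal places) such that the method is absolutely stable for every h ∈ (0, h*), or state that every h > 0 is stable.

Test eqn y'=λy, z=hλ:
  y_{n+1} = y_n + z·[3/5·y_n + 2/5·y_{n+1}] ⇒ (1 − 2/5z)y_{n+1} = (1 + 3/5z)y_n
  ⇒ R(z) = (1 + 3/5z)/(1 − 2/5z).

Need |R(x)|<1, x<0.
x=-0.37: |R|=0.6777
R=−1: 1+3/5x = −1+2/5x ⇒ -1/5x=2 ⇒ x=2/(-1/5)=-10.0000
Confirm numerically:
  x=-8.484: |R|=0.93099 <1
  x=-8.317: |R|=0.92221 <1
  x=-5.927: |R|=0.75834 <1
  x=-10.384: |R|=1.01490 >1
  x=-10.383: |R|=1.01486 >1
Interval (-10.0000, 0).

(-10.0000,0); λ=-5 ⇒ h* = (10)/5 = 2.0000.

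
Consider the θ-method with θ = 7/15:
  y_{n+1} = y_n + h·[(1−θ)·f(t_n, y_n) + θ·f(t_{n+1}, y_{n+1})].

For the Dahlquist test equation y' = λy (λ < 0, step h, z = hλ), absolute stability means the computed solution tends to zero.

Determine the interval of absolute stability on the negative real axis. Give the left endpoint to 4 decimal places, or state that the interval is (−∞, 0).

(-30.0000, 0).

Set f=λy, z=hλ:
  y_{n+1} = y_n + z·[8/15·y_n + 7/15·y_{n+1}] ⇒ (1 − 7/15z)y_{n+1} = (1 + 8/15z)y_n
  Hence R(z) = (1 + 8/15z)/(1 − 7/15z).

Boundary: |R(x)|=1, x<0.
x=-1.59: |R|=0.0873
R=−1: 1+8/15x = −1+7/15x ⇒ -1/15x=2 ⇒ x=2/(-1/15)=-30.0000
Confirm numerically:
  x=-26.034: |R|=0.97989 <1
  x=-22.335: |R|=0.95527 <1
  x=-21.557: |R|=0.94911 <1
  x=-30.193: |R|=1.00085 >1
  x=-30.129: |R|=1.00057 >1
  x=-30.100: |R|=1.00044 >1
So |R|<1 on (-30.0000, 0).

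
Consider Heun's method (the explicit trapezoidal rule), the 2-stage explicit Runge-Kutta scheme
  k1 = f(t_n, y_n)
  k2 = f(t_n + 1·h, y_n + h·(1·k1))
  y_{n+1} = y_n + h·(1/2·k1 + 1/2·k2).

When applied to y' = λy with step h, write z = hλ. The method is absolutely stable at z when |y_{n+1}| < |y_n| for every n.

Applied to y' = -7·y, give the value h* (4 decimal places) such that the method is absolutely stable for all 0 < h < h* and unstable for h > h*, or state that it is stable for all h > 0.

Test eqn y'=λy, z=hλ:
  order 2, 2-stage ⇒ R(z)=1+z+z^2/2
  (e.g. R(-0.5)=0.62500, |R|=0.62500)

Find x<0 with |R(x)|<1.
x=-0.5: |R|=0.6250
|R(-2.37)|=1.4385 |R(-2.14)|=1.1498 |R(-0.55)|=0.6013
Bisect:
  x_lo=-2.3681 |R|=1.4359  x_hi=-0.1905 |R|=0.8277
  mid=-1.27930 |R|=0.53900 →hi
  mid=-1.82371 |R|=0.83925 →hi
  mid=-2.09592 |R|=1.10052 →lo
  mid=-1.95982 |R|=0.96062 →hi
  mid=-2.02787 |R|=1.02826 →lo
  mid=-1.99384 |R|=0.99386 →hi
  mid=-2.01085 |R|=1.01091 →lo
  mid=-2.00235 |R|=1.00235 →lo
  ...
  [-2.00009,-1.99996] ⇒ x*=-2.0000
Interval (-2.0000, 0).

(-2.0000,0); λ=-7 ⇒ h* = 0.2857.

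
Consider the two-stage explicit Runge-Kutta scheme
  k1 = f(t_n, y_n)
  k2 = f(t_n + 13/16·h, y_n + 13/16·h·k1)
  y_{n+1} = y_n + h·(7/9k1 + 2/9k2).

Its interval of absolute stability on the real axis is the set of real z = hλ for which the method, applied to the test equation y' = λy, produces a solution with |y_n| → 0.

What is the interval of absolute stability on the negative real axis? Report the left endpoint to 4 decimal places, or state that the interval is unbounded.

Test eqn y'=λy, z=hλ:
  k1=λy_n ⇒ h·k1=z·y_n;  k2=λ(1+13/16z)y_n ⇒ h·k2=z(1+13/16z)y_n
  y_{n+1}/y_n = 1 + 7/9z + 2/9z(1+13/16z) = 1 + z + 13/72z²
  R(z) = 1 + z + 13/72z².

Find x<0 with |R(x)|<1.
x=-0.32: |R|=0.6985
R=1: x+13/72x²=0 ⇒ x=−72/13=-5.5385; min R=1−1/(4·13/72)=-0.3846>−1
Confirm numerically:
  x=-5.310: |R|=0.78096 <1
  x=-5.304: |R|=0.77546 <1
  x=-3.785: |R|=0.19832 <1
  x=-3.195: |R|=0.35188 <1
  x=-5.853: |R|=1.33240 >1
  x=-5.815: |R|=1.29035 >1
So |R|<1 on (-5.5385, 0).

(-5.5385, 0).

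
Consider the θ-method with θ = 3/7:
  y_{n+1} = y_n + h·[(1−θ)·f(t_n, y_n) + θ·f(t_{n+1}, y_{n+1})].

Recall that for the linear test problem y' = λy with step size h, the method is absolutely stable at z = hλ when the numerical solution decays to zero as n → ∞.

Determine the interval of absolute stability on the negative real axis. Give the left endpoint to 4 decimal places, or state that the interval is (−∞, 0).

On y'=λy, z=hλ:
  y_{n+1} = y_n + z·[4/7·y_n + 3/7·y_{n+1}] ⇒ (1 − 3/7z)y_{n+1} = (1 + 4/7z)y_n
  so R(z) = (1 + 4/7z)/(1 − 3/7z).

Need |R(x)|<1, x<0.
x=-1.22: |R|=0.1989
R=−1: 1+4/7x = −1+3/7x ⇒ -1/7x=2 ⇒ x=2/(-1/7)=-14.0000
Confirm numerically:
  x=-12.965: |R|=0.97745 <1
  x=-9.880: |R|=0.88755 <1
  x=-6.496: |R|=0.71670 <1
  x=-14.590: |R|=1.01162 >1
  x=-14.556: |R|=1.01097 >1
  x=-14.342: |R|=1.00684 >1
So |R|<1 on (-14.0000, 0).

z∈(-14.0000,0).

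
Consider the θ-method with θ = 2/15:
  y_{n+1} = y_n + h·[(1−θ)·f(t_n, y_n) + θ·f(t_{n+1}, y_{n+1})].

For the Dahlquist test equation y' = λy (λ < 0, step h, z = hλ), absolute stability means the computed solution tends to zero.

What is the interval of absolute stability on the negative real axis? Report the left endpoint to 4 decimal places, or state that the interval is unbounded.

Set f=λy, z=hλ:
  y_{n+1} = y_n + z·[13/15·y_n + 2/15·y_{n+1}] ⇒ (1 − 2/15z)y_{n+1} = (1 + 13/15z)y_n
  Hence R(z) = (1 + 13/15z)/(1 − 2/15z).

Solve |R(x)|<1 on ℝ⁻.
x=-0.56: |R|=0.4789
R=−1: 1+13/15x = −1+2/15x ⇒ -11/15x=2 ⇒ x=2/(-11/15)=-2.7273
Confirm numerically:
  x=-2.463: |R|=0.85411 <1
  x=-2.228: |R|=0.71772 <1
  x=-2.173: |R|=0.68484 <1
  x=-1.170: |R|=0.01211 <1
  x=-3.198: |R|=1.24201 >1
  x=-2.955: |R|=1.11980 >1
Stable set (-2.7273, 0).

z∈(-2.7273,0).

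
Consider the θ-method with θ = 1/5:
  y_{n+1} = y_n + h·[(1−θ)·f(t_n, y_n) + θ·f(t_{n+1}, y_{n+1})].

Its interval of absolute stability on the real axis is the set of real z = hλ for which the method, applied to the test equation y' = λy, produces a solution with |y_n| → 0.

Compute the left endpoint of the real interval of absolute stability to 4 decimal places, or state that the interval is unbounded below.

z* = -3.3333.

Set f=λy, z=hλ:
  y_{n+1} = y_n + z·[4/5·y_n + 1/5·y_{n+1}] ⇒ (1 − 1/5z)y_{n+1} = (1 + 4/5z)y_n
  ⇒ R(z) = (1 + 4/5z)/(1 − 1/5z).

Need |R(x)|<1, x<0.
x=-1.22: |R|=0.0193
R=−1: 1+4/5x = −1+1/5x ⇒ -3/5x=2 ⇒ x=2/(-3/5)=-3.3333
Confirm numerically:
  x=-2.060: |R|=0.45892 <1
  x=-2.014: |R|=0.43570 <1
  x=-1.626: |R|=0.22698 <1
  x=-1.344: |R|=0.05927 <1
  x=-3.919: |R|=1.19700 >1
  x=-3.706: |R|=1.12842 >1
So |R|<1 on (-3.3333, 0).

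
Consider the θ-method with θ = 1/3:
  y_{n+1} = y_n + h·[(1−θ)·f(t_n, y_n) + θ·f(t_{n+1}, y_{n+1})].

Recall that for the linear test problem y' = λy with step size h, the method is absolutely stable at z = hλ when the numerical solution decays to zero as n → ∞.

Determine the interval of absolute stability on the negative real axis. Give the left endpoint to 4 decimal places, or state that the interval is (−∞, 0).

(-6.0000, 0).

On y'=λy, z=hλ:
  y_{n+1} = y_n + z·[2/3·y_n + 1/3·y_{n+1}] ⇒ (1 − 1/3z)y_{n+1} = (1 + 2/3z)y_n
  so R(z) = (1 + 2/3z)/(1 − 1/3z).

Find x<0 with |R(x)|<1.
x=-0.63: |R|=0.4793
R=−1: 1+2/3x = −1+1/3x ⇒ -1/3x=2 ⇒ x=2/(-1/3)=-6.0000
Confirm numerically:
  x=-4.834: |R|=0.85116 <1
  x=-4.729: |R|=0.83555 <1
  x=-3.962: |R|=0.70727 <1
  x=-6.195: |R|=1.02121 >1
  x=-6.070: |R|=1.00772 >1
Interval (-6.0000, 0).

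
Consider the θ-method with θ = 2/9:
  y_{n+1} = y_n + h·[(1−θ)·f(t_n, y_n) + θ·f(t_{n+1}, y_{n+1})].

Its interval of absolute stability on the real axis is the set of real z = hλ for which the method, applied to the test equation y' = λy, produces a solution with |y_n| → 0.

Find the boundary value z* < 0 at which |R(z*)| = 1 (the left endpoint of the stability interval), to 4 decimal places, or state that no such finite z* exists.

left endpoint -3.6000.

With y'=λy (z=hλ):
  y_{n+1} = y_n + z·[7/9·y_n + 2/9·y_{n+1}] ⇒ (1 − 2/9z)y_{n+1} = (1 + 7/9z)y_n
  ⇒ R(z) = (1 + 7/9z)/(1 − 2/9z).

Find x<0 with |R(x)|<1.
x=-0.54: |R|=0.5179
R=−1: 1+7/9x = −1+2/9x ⇒ -5/9x=2 ⇒ x=2/(-5/9)=-3.6000
Confirm numerically:
  x=-3.479: |R|=0.96209 <1
  x=-2.879: |R|=0.75573 <1
  x=-2.667: |R|=0.67455 <1
  x=-2.643: |R|=0.66506 <1
  x=-3.926: |R|=1.09672 >1
  x=-3.642: |R|=1.01290 >1
So |R|<1 on (-3.6000, 0).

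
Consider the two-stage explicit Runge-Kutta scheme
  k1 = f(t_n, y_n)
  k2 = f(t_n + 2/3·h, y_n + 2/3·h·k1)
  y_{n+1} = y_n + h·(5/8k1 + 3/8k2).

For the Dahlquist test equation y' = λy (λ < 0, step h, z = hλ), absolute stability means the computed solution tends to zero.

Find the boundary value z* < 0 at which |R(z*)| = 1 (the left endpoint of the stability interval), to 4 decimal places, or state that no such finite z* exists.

On y'=λy, z=hλ:
  k1=λy_n ⇒ h·k1=z·y_n;  k2=λ(1+2/3z)y_n ⇒ h·k2=z(1+2/3z)y_n
  y_{n+1}/y_n = 1 + 5/8z + 3/8z(1+2/3z) = 1 + z + 1/4z²
  ⇒ R(z) = 1 + z + 1/4z².

Find x<0 with |R(x)|<1.
x=-1.06: |R|=0.2209
R=1: x+1/4x²=0 ⇒ x=−4=-4.0000; min R=1−1/(4·1/4)=0.0000>−1
Confirm numerically:
  x=-3.794: |R|=0.80461 <1
  x=-3.342: |R|=0.45024 <1
  x=-2.148: |R|=0.00548 <1
  x=-1.713: |R|=0.02059 <1
  x=-4.494: |R|=1.55501 >1
  x=-4.277: |R|=1.29618 >1
  x=-4.128: |R|=1.13210 >1
Stable set (-4.0000, 0).

left endpoint -4.0000.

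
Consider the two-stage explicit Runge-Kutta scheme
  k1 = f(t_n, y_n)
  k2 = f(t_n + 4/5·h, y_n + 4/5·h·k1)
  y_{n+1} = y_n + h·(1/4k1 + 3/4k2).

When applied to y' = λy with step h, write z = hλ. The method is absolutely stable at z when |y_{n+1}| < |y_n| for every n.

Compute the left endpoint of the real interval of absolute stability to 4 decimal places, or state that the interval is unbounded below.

With y'=λy (z=hλ):
  k1=λy_n ⇒ h·k1=z·y_n;  k2=λ(1+4/5z)y_n ⇒ h·k2=z(1+4/5z)y_n
  y_{n+1}/y_n = 1 + 1/4z + 3/4z(1+4/5z) = 1 + z + 3/5z²
  Hence R(z) = 1 + z + 3/5z².

Solve |R(x)|<1 on ℝ⁻.
x=-1.04: |R|=0.6090
R=1: x+3/5x²=0 ⇒ x=−5/3=-1.6667; min R=1−1/(4·3/5)=0.5833>−1
Confirm numerically:
  x=-0.893: |R|=0.58547 <1
  x=-0.797: |R|=0.58413 <1
  x=-0.787: |R|=0.58462 <1
  x=-2.028: |R|=1.43967 >1
  x=-1.860: |R|=1.21576 >1
Stable set (-1.6667, 0).

left endpoint -1.6667.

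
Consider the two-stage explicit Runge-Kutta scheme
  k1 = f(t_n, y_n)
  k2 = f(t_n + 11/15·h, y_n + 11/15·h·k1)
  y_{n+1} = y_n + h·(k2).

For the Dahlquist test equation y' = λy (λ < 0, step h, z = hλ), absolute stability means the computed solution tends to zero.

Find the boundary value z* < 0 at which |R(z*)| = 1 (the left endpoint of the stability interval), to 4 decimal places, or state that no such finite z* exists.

Set f=λy, z=hλ:
  k1=λy_n ⇒ h·k1=z·y_n;  k2=λ(1+11/15z)y_n ⇒ h·k2=z(1+11/15z)y_n
  y_{n+1}/y_n = 1 + z(1+11/15z) = 1 + z + 11/15z²
  Hence R(z) = 1 + z + 11/15z².

Boundary: |R(x)|=1, x<0.
x=-0.99: |R|=0.7287
R=1: x+11/15x²=0 ⇒ x=−15/11=-1.3636; min R=1−1/(4·11/15)=0.6591>−1
Confirm numerically:
  x=-1.014: |R|=0.74001 <1
  x=-0.954: |R|=0.71342 <1
  x=-0.850: |R|=0.67983 <1
  x=-0.620: |R|=0.66189 <1
  x=-1.938: |R|=1.81629 >1
  x=-1.797: |R|=1.57109 >1
  x=-1.552: |R|=1.21438 >1
Interval (-1.3636, 0).

left endpoint -1.3636.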